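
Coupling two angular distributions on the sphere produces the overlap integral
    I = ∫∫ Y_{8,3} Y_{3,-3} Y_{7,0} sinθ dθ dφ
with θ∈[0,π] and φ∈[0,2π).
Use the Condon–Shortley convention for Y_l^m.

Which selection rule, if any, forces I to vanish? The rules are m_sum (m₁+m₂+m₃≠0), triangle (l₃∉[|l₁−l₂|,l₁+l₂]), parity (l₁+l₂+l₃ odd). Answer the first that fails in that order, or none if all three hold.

none

azimuthal sum: 3 − 3 + 0 = 0  ✓
5 ≤ 7 ≤ 11 (triangle on l)  ✓
L = 8 + 3 + 7 = 18 (even)  ✓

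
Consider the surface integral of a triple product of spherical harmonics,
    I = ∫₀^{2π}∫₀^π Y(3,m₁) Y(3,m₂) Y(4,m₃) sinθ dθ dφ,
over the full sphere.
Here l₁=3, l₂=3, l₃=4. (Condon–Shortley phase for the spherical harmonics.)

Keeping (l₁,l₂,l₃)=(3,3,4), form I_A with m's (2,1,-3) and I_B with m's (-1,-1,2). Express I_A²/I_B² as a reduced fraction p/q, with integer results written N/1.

l's match ⇒ only the (l;m) 3-j factors differ between A and B.
A: triangle coeff Δ(3,3,4) = 1/34650; Σ_t [0,1]: t=0:+1/288 t=1:−1/144 = -1/288; (3j)²=1/99 [(3 3 4; 2 1 -3)], sign=+1
B: triangle coeff Δ(3,3,4) = 1/34650; Σ_t [0,2]: t=0:+1/192 t=1:−1/36 t=2:+1/192 = -5/288; (3j)²=20/693 [(3 3 4; -1 -1 2)], sign=-1
I_A²/I_B² = (1/99)/(20/693) = 7/20

7/20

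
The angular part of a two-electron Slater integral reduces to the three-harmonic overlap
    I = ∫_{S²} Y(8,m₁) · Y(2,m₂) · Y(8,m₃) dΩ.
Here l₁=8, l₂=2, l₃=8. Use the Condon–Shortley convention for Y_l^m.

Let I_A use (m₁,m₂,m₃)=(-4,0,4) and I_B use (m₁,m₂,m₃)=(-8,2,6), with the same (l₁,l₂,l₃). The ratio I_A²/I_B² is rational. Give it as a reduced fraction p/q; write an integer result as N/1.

4/5

l's match ⇒ only the (l;m) 3-j factors differ between A and B.
A: triangle coeff Δ(8,2,8) = 1/348840; Σ_t [0,2]: t=0:+1/3832012800 t=1:−1/239500800 t=2:+1/348364800 = -1/958003200; (3j)²=8/4845 [(8 2 8; -4 0 4)], sign=-1
B: triangle coeff Δ(8,2,8) = 1/348840; Σ_t [2,2]: t=2:+1/348713164800 = 1/348713164800; (3j)²=2/969 [(8 2 8; -8 2 6)], sign=+1
I_A²/I_B² = (8/4845)/(2/969) = 4/5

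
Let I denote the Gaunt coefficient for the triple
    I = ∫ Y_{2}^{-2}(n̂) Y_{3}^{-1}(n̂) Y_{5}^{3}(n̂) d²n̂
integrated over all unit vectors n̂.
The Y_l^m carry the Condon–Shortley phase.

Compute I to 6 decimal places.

-0.200476

m-sum 0 ✓  L=10 even ✓  1≤5≤5 ✓
Π(2lᵢ+1) = 5×7×11 = 385
triangle coeff Δ(2,3,5) = 1/2310
Σ_t [0,0]: t=0:+1/144 = 1/144
(3j)²=10/231 [(2 3 5; 0 0 0)], sign=-1
Σ_t [0,0]: t=0:+1/1152 = 1/1152
(3j)²=1/33 [(2 3 5; -2 -1 3)], sign=+1
⇒ 4πI² = 50/99
I = (-1)√(50/99/(4π)) = -0.20047604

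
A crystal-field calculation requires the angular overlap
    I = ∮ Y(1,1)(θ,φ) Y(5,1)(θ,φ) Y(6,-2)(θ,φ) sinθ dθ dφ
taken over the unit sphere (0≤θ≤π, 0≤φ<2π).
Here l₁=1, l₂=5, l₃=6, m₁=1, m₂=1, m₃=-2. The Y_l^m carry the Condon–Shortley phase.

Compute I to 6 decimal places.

0.216205

Checks pass: Σm=0; 12 even; l₃=6∈[4,6].
(2·1+1)(2·5+1)(2·6+1) = 429
Δ: 0! 2! 10! / 13! → 1/858
sum: t=0:+1/14400 = 1/14400
3j²(1 5 6; 0 0 0) = Δ·Π!·Σ² = 6/143  (sign +1)
sum: t=0:+1/34560 = 1/34560
3j²(1 5 6; 1 1 -2) = Δ·Π!·Σ² = 14/429  (sign +1)
combine: 4πI² = 429·6/143·14/429 = 84/143
take √, sign +1: I = 0.21620548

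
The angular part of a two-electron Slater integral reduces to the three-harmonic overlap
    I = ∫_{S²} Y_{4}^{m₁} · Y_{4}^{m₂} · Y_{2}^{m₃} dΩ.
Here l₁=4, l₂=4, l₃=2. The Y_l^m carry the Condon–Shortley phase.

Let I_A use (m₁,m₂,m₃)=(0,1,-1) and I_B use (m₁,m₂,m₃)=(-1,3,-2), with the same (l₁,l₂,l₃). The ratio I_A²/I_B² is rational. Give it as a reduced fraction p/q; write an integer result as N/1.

5/63

Same 4,4,2: normalisation and zero-m 3j drop out of the ratio.
A: Δ: 6! 2! 2! / 11! → 1/13860; sum: t=3:−1/72 t=4:+1/96 = -1/288; 3j²(4 4 2; 0 1 -1) = Δ·Π!·Σ² = 1/462  (sign +1)
B: Δ: 6! 2! 2! / 11! → 1/13860; sum: t=5:−1/480 = -1/480; 3j²(4 4 2; -1 3 -2) = Δ·Π!·Σ² = 3/110  (sign -1)
I_A²/I_B² = (1/462)/(3/110) = 5/63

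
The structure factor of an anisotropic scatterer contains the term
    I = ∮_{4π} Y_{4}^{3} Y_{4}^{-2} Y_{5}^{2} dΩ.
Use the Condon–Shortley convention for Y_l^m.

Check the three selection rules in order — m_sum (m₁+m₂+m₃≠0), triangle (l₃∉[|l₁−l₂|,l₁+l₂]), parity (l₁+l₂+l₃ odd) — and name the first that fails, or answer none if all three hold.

m_sum

m₁+m₂+m₃ = 3 − 2 + 2 = 3  ✗
triangle: |4−4|=0 ≤ l₃=5 ≤ 4+4=8
parity: l₁+l₂+l₃ = 13 is odd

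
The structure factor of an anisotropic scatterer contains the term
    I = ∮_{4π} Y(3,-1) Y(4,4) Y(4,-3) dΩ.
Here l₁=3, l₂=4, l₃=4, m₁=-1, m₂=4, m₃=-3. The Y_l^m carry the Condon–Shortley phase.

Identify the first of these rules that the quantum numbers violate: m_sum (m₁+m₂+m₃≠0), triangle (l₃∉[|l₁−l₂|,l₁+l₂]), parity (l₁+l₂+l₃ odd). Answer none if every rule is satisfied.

parity

Σmᵢ = 0  ✓
l₃∈[|l₁−l₂|,l₁+l₂]=[1,7], have l₃=4  ✓
Σlᵢ = 11 ⇒ odd  ✗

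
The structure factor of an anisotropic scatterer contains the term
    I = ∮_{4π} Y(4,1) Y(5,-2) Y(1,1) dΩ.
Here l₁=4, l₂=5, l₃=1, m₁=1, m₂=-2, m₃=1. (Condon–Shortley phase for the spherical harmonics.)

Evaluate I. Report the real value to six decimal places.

Rules hold: Σm=0, L=10 even, 1≤1≤9.
N = 9·11·3 = 297
Δ = 8!·0!·2!/11! = 1/495
Racah Σ t=4..4: t=4:+1/576 = 1/576
⇒ 3j(4 5 1; 0 0 0)² = 5/99, sgn -1
Racah Σ t=3..3: t=3:−1/1440 = -1/1440
⇒ 3j(4 5 1; 1 -2 1)² = 7/165, sgn -1
4πI² = N·(3j₀)²·(3jₘ)² = 7/11
I = +1·√(0.636364/4π) = 0.22503380

0.225034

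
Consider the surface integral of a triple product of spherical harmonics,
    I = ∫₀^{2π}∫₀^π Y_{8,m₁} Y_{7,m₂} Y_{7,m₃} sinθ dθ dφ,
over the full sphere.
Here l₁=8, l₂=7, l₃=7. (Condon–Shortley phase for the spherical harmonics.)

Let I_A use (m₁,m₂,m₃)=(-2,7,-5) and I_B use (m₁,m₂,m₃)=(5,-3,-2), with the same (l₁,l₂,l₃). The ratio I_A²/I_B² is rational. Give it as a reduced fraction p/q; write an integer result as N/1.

Shared (l₁,l₂,l₃)=(8,7,7): N and (l;000)² cancel in I_A²/I_B².
A: Δ = 8!·8!·6!/23! = 1/22086194130; Racah Σ t=8..8: t=8:+1/41803776000 = 1/41803776000; ⇒ 3j(8 7 7; -2 7 -5)² = 42/7429, sgn +1
B: Δ = 8!·8!·6!/23! = 1/22086194130; Racah Σ t=0..3: t=0:+1/1393459200 t=1:−1/261273600 t=2:+1/348364800 t=3:−1/3483648000 = -11/20901888000; ⇒ 3j(8 7 7; 5 -3 -2)² = 66/37145, sgn +1
I_A²/I_B² = (42/7429)/(66/37145) = 35/11

35/11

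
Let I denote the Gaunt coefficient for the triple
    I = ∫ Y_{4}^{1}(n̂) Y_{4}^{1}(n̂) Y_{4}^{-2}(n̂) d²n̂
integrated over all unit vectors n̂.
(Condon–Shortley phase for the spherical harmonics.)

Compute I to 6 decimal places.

Rules hold: Σm=0, L=12 even, 0≤4≤8.
N = 9·9·9 = 729
Δ = 4!·4!·4!/13! = 1/450450
Racah Σ t=0..4: t=0:+1/13824 t=1:−1/216 t=2:+1/64 t=3:−1/216 t=4:+1/13824 = 5/768
⇒ 3j(4 4 4; 0 0 0)² = 18/1001, sgn +1
Racah Σ t=1..3: t=1:−1/576 t=2:+1/144 t=3:−1/576 = 1/288
⇒ 3j(4 4 4; 1 1 -2)² = 20/1001, sgn +1
4πI² = N·(3j₀)²·(3jₘ)² = 262440/1002001
I = +1·√(0.261916/4π) = 0.14436968

0.144370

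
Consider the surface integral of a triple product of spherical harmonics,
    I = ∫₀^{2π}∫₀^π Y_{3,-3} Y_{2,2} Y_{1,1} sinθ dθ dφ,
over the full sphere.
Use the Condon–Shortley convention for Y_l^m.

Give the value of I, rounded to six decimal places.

-0.319865

m-sum 0 ✓  L=6 even ✓  1≤1≤5 ✓
Π(2lᵢ+1) = 7×5×3 = 105
triangle coeff Δ(3,2,1) = 1/105
Σ_t [2,2]: t=2:+1/4 = 1/4
(3j)²=3/35 [(3 2 1; 0 0 0)], sign=-1
Σ_t [4,4]: t=4:+1/48 = 1/48
(3j)²=1/7 [(3 2 1; -3 2 1)], sign=+1
⇒ 4πI² = 9/7
I = (-1)√(9/7/(4π)) = -0.31986543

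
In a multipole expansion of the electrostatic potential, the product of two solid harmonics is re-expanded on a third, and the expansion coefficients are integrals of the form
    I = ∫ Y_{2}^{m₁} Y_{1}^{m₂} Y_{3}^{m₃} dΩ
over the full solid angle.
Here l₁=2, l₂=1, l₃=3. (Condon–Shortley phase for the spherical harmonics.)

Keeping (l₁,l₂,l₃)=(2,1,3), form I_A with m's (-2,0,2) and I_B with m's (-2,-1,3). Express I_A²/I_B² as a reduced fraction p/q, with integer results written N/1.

1/3

l's match ⇒ only the (l;m) 3-j factors differ between A and B.
A: triangle coeff Δ(2,1,3) = 1/105; Σ_t [0,0]: t=0:+1/24 = 1/24; (3j)²=1/21 [(2 1 3; -2 0 2)], sign=-1
B: triangle coeff Δ(2,1,3) = 1/105; Σ_t [0,0]: t=0:+1/48 = 1/48; (3j)²=1/7 [(2 1 3; -2 -1 3)], sign=+1
I_A²/I_B² = (1/21)/(1/7) = 1/3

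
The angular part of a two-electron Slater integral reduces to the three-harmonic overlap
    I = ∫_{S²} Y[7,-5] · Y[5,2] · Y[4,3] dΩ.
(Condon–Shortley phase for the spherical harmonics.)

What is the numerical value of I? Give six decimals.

Rules hold: Σm=0, L=16 even, 2≤4≤12.
N = 15·11·9 = 1485
Δ = 8!·6!·2!/17! = 1/6126120
Racah Σ t=3..5: t=3:−1/69120 t=4:+1/20736 t=5:−1/69120 = 1/51840
⇒ 3j(7 5 4; 0 0 0)² = 280/21879, sgn +1
Racah Σ t=6..7: t=6:+1/1036800 t=7:−1/1209600 = 1/7257600
⇒ 3j(7 5 4; -5 2 3)² = 1/2210, sgn -1
4πI² = N·(3j₀)²·(3jₘ)² = 420/48841
I = -1·√(0.00859933/4π) = -0.02615938

-0.026159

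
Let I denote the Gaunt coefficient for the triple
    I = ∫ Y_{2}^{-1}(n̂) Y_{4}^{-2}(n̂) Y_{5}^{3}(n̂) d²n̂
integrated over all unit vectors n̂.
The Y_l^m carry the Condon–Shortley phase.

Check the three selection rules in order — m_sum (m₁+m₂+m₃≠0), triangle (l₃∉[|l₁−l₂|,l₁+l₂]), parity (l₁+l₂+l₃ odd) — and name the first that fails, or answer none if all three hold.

parity

azimuthal sum: -1 − 2 + 3 = 0  ✓
2 ≤ 5 ≤ 6 (triangle on l)  ✓
L = 2 + 4 + 5 = 11 (odd)  ✗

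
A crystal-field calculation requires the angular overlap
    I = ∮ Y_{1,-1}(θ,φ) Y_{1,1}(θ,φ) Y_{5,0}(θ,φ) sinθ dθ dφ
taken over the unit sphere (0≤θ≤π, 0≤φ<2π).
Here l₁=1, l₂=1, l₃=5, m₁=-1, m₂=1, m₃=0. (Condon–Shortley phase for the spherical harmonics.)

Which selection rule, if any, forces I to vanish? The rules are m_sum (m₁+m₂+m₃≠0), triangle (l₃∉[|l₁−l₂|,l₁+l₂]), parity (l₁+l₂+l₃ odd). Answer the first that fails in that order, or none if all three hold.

m₁+m₂+m₃ = -1 + 1 + 0 = 0  ✓
triangle: |1−1|=0 ≤ l₃=5 ≤ 1+1=2  ✗
parity: l₁+l₂+l₃ = 7 is odd

triangle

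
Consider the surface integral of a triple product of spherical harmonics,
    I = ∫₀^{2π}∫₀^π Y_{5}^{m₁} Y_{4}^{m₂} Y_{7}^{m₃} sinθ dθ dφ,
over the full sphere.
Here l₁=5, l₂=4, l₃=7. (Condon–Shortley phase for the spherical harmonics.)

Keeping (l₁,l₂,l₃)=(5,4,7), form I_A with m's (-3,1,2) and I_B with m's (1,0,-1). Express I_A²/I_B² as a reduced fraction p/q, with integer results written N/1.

Same 5,4,7: normalisation and zero-m 3j drop out of the ratio.
A: Δ: 2! 8! 6! / 17! → 1/6126120; sum: t=0:+1/9676800 t=1:−1/241920 t=2:+1/103680 = 163/29030400; 3j²(5 4 7; -3 1 2) = Δ·Π!·Σ² = 26569/2042040  (sign -1)
B: Δ: 2! 8! 6! / 17! → 1/6126120; sum: t=0:+1/55296 t=1:−1/25920 t=2:+1/138240 = -11/829440; 3j²(5 4 7; 1 0 -1) = Δ·Π!·Σ² = 11/1326  (sign -1)
I_A²/I_B² = (26569/2042040)/(11/1326) = 26569/16940

26569/16940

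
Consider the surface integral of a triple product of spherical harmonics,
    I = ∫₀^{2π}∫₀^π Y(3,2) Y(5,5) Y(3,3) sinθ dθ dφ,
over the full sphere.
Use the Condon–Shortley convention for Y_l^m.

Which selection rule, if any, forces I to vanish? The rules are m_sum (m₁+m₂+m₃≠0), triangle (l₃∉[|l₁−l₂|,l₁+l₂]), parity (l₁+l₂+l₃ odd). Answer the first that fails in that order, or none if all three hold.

m_sum

azimuthal sum: 2 + 5 + 3 = 10  ✗
2 ≤ 3 ≤ 8 (triangle on l)
L = 3 + 5 + 3 = 11 (odd)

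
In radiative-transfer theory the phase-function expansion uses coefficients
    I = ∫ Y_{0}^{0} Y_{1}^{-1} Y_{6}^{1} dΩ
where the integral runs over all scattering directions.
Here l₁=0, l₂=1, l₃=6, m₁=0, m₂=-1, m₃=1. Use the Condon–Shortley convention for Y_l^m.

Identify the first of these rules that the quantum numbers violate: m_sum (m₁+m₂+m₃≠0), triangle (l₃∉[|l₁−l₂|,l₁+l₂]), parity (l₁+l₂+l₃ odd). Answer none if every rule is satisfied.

azimuthal sum: 0 − 1 + 1 = 0  ✓
1 ≤ 6 ≤ 1 (triangle on l)  ✗
L = 0 + 1 + 6 = 7 (odd)

triangle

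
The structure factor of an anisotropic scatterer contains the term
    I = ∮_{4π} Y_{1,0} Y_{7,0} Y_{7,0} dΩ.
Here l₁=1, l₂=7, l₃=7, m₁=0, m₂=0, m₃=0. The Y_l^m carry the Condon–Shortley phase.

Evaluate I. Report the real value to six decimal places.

0.000000

Σlᵢ=15 odd — θ-integrand is odd under cosθ→−cosθ; I=0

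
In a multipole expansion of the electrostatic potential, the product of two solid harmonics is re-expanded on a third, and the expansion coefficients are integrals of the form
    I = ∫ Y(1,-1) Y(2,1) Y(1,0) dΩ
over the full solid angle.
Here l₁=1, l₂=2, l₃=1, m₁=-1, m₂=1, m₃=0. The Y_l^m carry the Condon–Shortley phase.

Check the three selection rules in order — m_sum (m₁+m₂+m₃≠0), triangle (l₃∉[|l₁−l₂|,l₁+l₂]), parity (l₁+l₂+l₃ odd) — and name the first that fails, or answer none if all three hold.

azimuthal sum: -1 + 1 + 0 = 0  ✓
1 ≤ 1 ≤ 3 (triangle on l)  ✓
L = 1 + 2 + 1 = 4 (even)  ✓

none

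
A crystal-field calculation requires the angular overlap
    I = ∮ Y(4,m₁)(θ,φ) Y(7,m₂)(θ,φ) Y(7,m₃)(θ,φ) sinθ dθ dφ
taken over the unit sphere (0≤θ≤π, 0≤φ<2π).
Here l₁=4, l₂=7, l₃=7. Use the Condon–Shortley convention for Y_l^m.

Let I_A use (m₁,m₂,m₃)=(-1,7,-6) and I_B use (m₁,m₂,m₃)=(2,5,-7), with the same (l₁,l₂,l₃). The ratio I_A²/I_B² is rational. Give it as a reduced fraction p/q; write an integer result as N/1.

l's match ⇒ only the (l;m) 3-j factors differ between A and B.
A: triangle coeff Δ(4,7,7) = 1/58198140; Σ_t [4,4]: t=4:+1/522547200 = 1/522547200; (3j)²=143/5814 [(4 7 7; -1 7 -6)], sign=-1
B: triangle coeff Δ(4,7,7) = 1/58198140; Σ_t [2,2]: t=2:+1/348364800 = 1/348364800; (3j)²=11/646 [(4 7 7; 2 5 -7)], sign=+1
I_A²/I_B² = (143/5814)/(11/646) = 13/9

13/9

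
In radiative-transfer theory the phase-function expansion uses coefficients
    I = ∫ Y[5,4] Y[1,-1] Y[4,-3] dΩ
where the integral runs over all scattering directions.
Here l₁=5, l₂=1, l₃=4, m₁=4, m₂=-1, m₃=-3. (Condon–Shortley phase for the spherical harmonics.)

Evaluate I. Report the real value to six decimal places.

0.294638

m-sum 0 ✓  L=10 even ✓  4≤4≤6 ✓
Π(2lᵢ+1) = 11×3×9 = 297
triangle coeff Δ(5,1,4) = 1/495
Σ_t [1,1]: t=1:−1/576 = -1/576
(3j)²=5/99 [(5 1 4; 0 0 0)], sign=-1
Σ_t [0,0]: t=0:+1/10080 = 1/10080
(3j)²=4/55 [(5 1 4; 4 -1 -3)], sign=-1
⇒ 4πI² = 12/11
I = (+1)√(12/11/(4π)) = 0.29463840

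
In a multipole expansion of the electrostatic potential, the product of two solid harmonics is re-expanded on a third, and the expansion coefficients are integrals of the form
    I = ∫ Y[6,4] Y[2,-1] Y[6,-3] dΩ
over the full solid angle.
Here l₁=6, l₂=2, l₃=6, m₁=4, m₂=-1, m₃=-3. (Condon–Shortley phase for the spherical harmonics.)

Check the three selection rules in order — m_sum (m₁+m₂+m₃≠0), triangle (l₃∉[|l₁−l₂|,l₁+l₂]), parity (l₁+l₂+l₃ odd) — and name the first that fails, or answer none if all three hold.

m₁+m₂+m₃ = 4 − 1 − 3 = 0  ✓
triangle: |6−2|=4 ≤ l₃=6 ≤ 6+2=8  ✓
parity: l₁+l₂+l₃ = 14 is even  ✓

none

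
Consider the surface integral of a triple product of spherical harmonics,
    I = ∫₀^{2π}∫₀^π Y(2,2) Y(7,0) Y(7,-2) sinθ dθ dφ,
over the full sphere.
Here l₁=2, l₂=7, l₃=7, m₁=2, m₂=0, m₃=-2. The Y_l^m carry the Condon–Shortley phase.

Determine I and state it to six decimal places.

Checks pass: Σm=0; 16 even; l₃=7∈[5,9].
(2·2+1)(2·7+1)(2·7+1) = 1125
Δ: 2! 2! 12! / 17! → 1/185640
sum: t=0:+1/2419200 t=1:−1/518400 t=2:+1/2419200 = -1/907200
3j²(2 7 7; 0 0 0) = Δ·Π!·Σ² = 56/3315  (sign +1)
sum: t=0:+1/2419200 = 1/2419200
3j²(2 7 7; 2 0 -2) = Δ·Π!·Σ² = 27/1105  (sign -1)
combine: 4πI² = 1125·56/3315·27/1105 = 22680/48841
take √, sign -1: I = -0.19223140

-0.192231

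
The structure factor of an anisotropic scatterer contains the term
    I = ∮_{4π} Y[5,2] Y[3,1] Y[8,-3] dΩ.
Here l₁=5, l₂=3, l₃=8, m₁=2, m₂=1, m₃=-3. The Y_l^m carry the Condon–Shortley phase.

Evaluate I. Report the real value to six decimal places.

m-sum 0 ✓  L=16 even ✓  2≤8≤8 ✓
Π(2lᵢ+1) = 11×7×17 = 1309
triangle coeff Δ(5,3,8) = 1/136136
Σ_t [0,0]: t=0:+1/518400 = 1/518400
(3j)²=56/2431 [(5 3 8; 0 0 0)], sign=+1
Σ_t [0,0]: t=0:+1/1451520 = 1/1451520
(3j)²=75/3094 [(5 3 8; 2 1 -3)], sign=-1
⇒ 4πI² = 2100/2873
I = (-1)√(2100/2873/(4π)) = -0.24117756

-0.241178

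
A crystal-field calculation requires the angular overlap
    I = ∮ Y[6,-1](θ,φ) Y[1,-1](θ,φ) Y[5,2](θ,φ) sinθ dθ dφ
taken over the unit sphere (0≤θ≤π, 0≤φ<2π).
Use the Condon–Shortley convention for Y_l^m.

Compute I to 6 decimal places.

Checks pass: Σm=0; 12 even; l₃=5∈[5,7].
(2·6+1)(2·1+1)(2·5+1) = 429
Δ: 2! 10! 0! / 13! → 1/858
sum: t=1:−1/14400 = -1/14400
3j²(6 1 5; 0 0 0) = Δ·Π!·Σ² = 6/143  (sign +1)
sum: t=0:+1/60480 = 1/60480
3j²(6 1 5; -1 -1 2) = Δ·Π!·Σ² = 5/429  (sign -1)
combine: 4πI² = 429·6/143·5/429 = 30/143
take √, sign -1: I = -0.12920749

-0.129207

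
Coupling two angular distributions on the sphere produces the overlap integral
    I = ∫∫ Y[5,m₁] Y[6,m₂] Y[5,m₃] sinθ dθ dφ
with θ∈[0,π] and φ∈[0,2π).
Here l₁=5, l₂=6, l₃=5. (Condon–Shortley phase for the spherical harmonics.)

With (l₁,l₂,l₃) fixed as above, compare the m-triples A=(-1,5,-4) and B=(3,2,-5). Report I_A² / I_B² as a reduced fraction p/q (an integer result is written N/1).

891/700

Same 5,6,5: normalisation and zero-m 3j drop out of the ratio.
A: Δ: 6! 4! 6! / 17! → 1/28588560; sum: t=5:−1/518400 t=6:+1/2073600 = -1/691200; 3j²(5 6 5; -1 5 -4) = Δ·Π!·Σ² = 81/4420  (sign +1)
B: Δ: 6! 4! 6! / 17! → 1/28588560; sum: t=2:+1/829440 = 1/829440; 3j²(5 6 5; 3 2 -5) = Δ·Π!·Σ² = 35/2431  (sign +1)
I_A²/I_B² = (81/4420)/(35/2431) = 891/700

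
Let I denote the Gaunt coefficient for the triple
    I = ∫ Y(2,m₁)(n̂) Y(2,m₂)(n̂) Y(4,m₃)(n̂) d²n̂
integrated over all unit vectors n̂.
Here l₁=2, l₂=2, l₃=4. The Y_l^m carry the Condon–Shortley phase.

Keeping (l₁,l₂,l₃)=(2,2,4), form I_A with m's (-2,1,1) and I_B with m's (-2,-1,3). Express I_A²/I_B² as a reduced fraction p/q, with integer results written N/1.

1/7

Same 2,2,4: normalisation and zero-m 3j drop out of the ratio.
A: Δ: 0! 4! 4! / 9! → 1/630; sum: t=0:+1/144 = 1/144; 3j²(2 2 4; -2 1 1) = Δ·Π!·Σ² = 1/126  (sign -1)
B: Δ: 0! 4! 4! / 9! → 1/630; sum: t=0:+1/144 = 1/144; 3j²(2 2 4; -2 -1 3) = Δ·Π!·Σ² = 1/18  (sign -1)
I_A²/I_B² = (1/126)/(1/18) = 1/7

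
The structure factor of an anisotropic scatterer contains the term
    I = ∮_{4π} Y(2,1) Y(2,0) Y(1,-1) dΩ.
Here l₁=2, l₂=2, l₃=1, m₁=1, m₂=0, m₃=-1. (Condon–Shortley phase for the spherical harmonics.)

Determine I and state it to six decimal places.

L=5 odd ⇒ parity kills the (l;000) factor ⇒ I = 0

0.000000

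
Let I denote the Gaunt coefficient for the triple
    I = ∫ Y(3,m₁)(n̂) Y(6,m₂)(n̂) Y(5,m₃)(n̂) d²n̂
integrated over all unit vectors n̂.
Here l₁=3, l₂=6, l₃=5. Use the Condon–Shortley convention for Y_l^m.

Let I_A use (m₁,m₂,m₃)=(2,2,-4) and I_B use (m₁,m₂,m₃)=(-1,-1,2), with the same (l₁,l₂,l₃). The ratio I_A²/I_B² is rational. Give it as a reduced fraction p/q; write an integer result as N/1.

3/1

l's match ⇒ only the (l;m) 3-j factors differ between A and B.
A: triangle coeff Δ(3,6,5) = 1/675675; Σ_t [0,1]: t=0:+1/967680 t=1:−1/60480 = -1/64512; (3j)²=15/1001 [(3 6 5; 2 2 -4)], sign=+1
B: triangle coeff Δ(3,6,5) = 1/675675; Σ_t [2,4]: t=2:+1/5760 t=3:−1/8640 t=4:+1/241920 = 1/16128; (3j)²=5/1001 [(3 6 5; -1 -1 2)], sign=-1
I_A²/I_B² = (15/1001)/(5/1001) = 3/1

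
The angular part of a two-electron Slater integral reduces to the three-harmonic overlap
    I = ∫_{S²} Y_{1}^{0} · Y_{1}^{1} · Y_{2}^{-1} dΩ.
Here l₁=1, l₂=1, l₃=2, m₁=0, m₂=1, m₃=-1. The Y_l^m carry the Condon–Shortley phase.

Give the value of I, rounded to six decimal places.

-0.218510

m-sum 0 ✓  L=4 even ✓  0≤2≤2 ✓
Π(2lᵢ+1) = 3×3×5 = 45
triangle coeff Δ(1,1,2) = 1/30
Σ_t [0,0]: t=0:+1/1 = 1/1
(3j)²=2/15 [(1 1 2; 0 0 0)], sign=+1
Σ_t [0,0]: t=0:+1/2 = 1/2
(3j)²=1/10 [(1 1 2; 0 1 -1)], sign=-1
⇒ 4πI² = 3/5
I = (-1)√(3/5/(4π)) = -0.21850969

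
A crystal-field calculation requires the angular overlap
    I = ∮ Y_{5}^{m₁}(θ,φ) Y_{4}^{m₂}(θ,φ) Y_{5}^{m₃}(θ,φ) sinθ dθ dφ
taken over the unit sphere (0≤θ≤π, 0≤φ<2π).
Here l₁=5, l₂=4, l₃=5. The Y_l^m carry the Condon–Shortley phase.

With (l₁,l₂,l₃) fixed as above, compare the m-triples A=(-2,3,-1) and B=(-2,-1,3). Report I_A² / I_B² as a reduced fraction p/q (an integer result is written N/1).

1/6

l's match ⇒ only the (l;m) 3-j factors differ between A and B.
A: triangle coeff Δ(5,4,5) = 1/3153150; Σ_t [3,4]: t=3:−1/6912 t=4:+1/5184 = 1/20736; (3j)²=5/2574 [(5 4 5; -2 3 -1)], sign=+1
B: triangle coeff Δ(5,4,5) = 1/3153150; Σ_t [1,3]: t=1:−1/17280 t=2:+1/2880 t=3:−1/6912 = 1/6912; (3j)²=5/429 [(5 4 5; -2 -1 3)], sign=+1
I_A²/I_B² = (5/2574)/(5/429) = 1/6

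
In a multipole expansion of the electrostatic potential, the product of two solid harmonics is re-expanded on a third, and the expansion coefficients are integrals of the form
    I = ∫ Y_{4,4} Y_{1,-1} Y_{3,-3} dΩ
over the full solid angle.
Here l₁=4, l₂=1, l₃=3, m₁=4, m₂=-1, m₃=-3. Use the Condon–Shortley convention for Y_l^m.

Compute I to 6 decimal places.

0.325735

Checks pass: Σm=0; 8 even; l₃=3∈[3,5].
(2·4+1)(2·1+1)(2·3+1) = 189
Δ: 2! 6! 0! / 9! → 1/252
sum: t=1:−1/36 = -1/36
3j²(4 1 3; 0 0 0) = Δ·Π!·Σ² = 4/63  (sign +1)
sum: t=0:+1/1440 = 1/1440
3j²(4 1 3; 4 -1 -3) = Δ·Π!·Σ² = 1/9  (sign +1)
combine: 4πI² = 189·4/63·1/9 = 4/3
take √, sign +1: I = 0.32573501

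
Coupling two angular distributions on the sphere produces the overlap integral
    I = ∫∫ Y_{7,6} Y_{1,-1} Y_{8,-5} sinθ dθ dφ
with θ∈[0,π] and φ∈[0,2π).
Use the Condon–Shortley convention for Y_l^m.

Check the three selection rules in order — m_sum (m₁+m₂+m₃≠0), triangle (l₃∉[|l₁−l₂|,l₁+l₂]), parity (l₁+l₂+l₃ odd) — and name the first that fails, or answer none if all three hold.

none

Σmᵢ = 0  ✓
l₃∈[|l₁−l₂|,l₁+l₂]=[6,8], have l₃=8  ✓
Σlᵢ = 16 ⇒ even  ✓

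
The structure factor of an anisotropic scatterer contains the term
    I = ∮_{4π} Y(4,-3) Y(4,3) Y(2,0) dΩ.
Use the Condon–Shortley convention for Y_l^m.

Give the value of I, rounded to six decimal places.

m-sum 0 ✓  L=10 even ✓  0≤2≤8 ✓
Π(2lᵢ+1) = 9×9×5 = 405
triangle coeff Δ(4,4,2) = 1/13860
Σ_t [2,4]: t=2:+1/192 t=3:−1/36 t=4:+1/192 = -5/288
(3j)²=20/693 [(4 4 2; 0 0 0)], sign=-1
Σ_t [5,6]: t=5:−1/480 t=6:+1/720 = -1/1440
(3j)²=7/1980 [(4 4 2; -3 3 0)], sign=-1
⇒ 4πI² = 5/121
I = (+1)√(5/121/(4π)) = 0.05734392

0.057344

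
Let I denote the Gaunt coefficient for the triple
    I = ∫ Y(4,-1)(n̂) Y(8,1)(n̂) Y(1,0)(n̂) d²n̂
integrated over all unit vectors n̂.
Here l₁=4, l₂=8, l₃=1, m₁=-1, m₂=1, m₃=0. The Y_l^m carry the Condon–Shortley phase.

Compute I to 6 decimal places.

|4−8|≤1≤4+8 violated ⇒ I = 0

0.000000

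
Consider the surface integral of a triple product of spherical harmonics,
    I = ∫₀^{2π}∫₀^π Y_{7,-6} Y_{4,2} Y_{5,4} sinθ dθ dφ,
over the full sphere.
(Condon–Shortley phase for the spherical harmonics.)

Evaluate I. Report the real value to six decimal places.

m-sum 0 ✓  L=16 even ✓  3≤5≤11 ✓
Π(2lᵢ+1) = 15×9×11 = 1485
triangle coeff Δ(7,4,5) = 1/6126120
Σ_t [2,4]: t=2:+1/69120 t=3:−1/20736 t=4:+1/69120 = -1/51840
(3j)²=280/21879 [(7 4 5; 0 0 0)], sign=+1
Σ_t [5,6]: t=5:−1/4838400 t=6:+1/7257600 = -1/14515200
(3j)²=3/1190 [(7 4 5; -6 2 4)], sign=+1
⇒ 4πI² = 180/3757
I = (+1)√(180/3757/(4π)) = 0.06174627

0.061746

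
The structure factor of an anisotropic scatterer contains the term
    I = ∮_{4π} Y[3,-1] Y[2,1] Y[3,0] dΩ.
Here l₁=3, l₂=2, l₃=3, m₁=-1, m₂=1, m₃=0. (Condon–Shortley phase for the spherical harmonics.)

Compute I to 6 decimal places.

-0.059471

Checks pass: Σm=0; 8 even; l₃=3∈[1,5].
(2·3+1)(2·2+1)(2·3+1) = 245
Δ: 2! 4! 2! / 9! → 1/3780
sum: t=0:+1/24 t=1:−1/4 t=2:+1/24 = -1/6
3j²(3 2 3; 0 0 0) = Δ·Π!·Σ² = 4/105  (sign +1)
sum: t=1:−1/12 t=2:+1/8 = 1/24
3j²(3 2 3; -1 1 0) = Δ·Π!·Σ² = 1/210  (sign -1)
combine: 4πI² = 245·4/105·1/210 = 2/45
take √, sign -1: I = -0.05947080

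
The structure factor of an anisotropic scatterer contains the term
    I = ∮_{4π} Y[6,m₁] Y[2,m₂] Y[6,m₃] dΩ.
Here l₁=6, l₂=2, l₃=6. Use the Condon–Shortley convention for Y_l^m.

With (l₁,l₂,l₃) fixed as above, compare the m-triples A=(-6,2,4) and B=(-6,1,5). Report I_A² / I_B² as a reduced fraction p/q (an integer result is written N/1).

Same 6,2,6: normalisation and zero-m 3j drop out of the ratio.
A: Δ: 2! 10! 2! / 15! → 1/90090; sum: t=2:+1/14515200 = 1/14515200; 3j²(6 2 6; -6 2 4) = Δ·Π!·Σ² = 2/455  (sign +1)
B: Δ: 2! 10! 2! / 15! → 1/90090; sum: t=2:+1/7257600 = 1/7257600; 3j²(6 2 6; -6 1 5) = Δ·Π!·Σ² = 11/455  (sign -1)
I_A²/I_B² = (2/455)/(11/455) = 2/11

2/11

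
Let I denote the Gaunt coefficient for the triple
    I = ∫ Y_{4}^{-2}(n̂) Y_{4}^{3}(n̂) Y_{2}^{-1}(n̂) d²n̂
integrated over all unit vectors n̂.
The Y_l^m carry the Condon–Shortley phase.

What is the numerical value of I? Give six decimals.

-0.187702

Checks pass: Σm=0; 10 even; l₃=2∈[0,8].
(2·4+1)(2·4+1)(2·2+1) = 405
Δ: 6! 2! 2! / 11! → 1/13860
sum: t=2:+1/192 t=3:−1/36 t=4:+1/192 = -5/288
3j²(4 4 2; 0 0 0) = Δ·Π!·Σ² = 20/693  (sign -1)
sum: t=5:−1/240 t=6:+1/1440 = -1/288
3j²(4 4 2; -2 3 -1) = Δ·Π!·Σ² = 5/132  (sign +1)
combine: 4πI² = 405·20/693·5/132 = 375/847
take √, sign -1: I = -0.18770204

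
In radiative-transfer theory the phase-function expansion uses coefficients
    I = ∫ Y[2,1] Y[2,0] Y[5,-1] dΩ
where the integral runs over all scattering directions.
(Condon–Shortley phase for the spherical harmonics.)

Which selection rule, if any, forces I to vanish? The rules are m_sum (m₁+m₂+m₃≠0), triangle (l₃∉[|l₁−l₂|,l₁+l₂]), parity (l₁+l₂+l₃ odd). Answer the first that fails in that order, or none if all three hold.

Σmᵢ = 0  ✓
l₃∈[|l₁−l₂|,l₁+l₂]=[0,4], have l₃=5  ✗
Σlᵢ = 9 ⇒ odd

triangle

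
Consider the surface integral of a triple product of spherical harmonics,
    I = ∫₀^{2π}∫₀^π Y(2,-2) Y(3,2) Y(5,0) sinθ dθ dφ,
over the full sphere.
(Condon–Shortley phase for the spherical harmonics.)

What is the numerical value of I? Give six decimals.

0.053579

m-sum 0 ✓  L=10 even ✓  1≤5≤5 ✓
Π(2lᵢ+1) = 5×7×11 = 385
triangle coeff Δ(2,3,5) = 1/2310
Σ_t [0,0]: t=0:+1/144 = 1/144
(3j)²=10/231 [(2 3 5; 0 0 0)], sign=-1
Σ_t [0,0]: t=0:+1/2880 = 1/2880
(3j)²=1/462 [(2 3 5; -2 2 0)], sign=-1
⇒ 4πI² = 25/693
I = (+1)√(25/693/(4π)) = 0.05357948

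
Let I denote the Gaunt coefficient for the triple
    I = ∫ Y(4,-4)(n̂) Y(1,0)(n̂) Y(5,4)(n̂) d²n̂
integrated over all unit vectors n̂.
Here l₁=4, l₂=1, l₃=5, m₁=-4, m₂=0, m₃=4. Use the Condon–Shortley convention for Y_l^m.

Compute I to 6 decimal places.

m-sum 0 ✓  L=10 even ✓  3≤5≤5 ✓
Π(2lᵢ+1) = 9×3×11 = 297
triangle coeff Δ(4,1,5) = 1/495
Σ_t [0,0]: t=0:+1/576 = 1/576
(3j)²=5/99 [(4 1 5; 0 0 0)], sign=-1
Σ_t [0,0]: t=0:+1/40320 = 1/40320
(3j)²=1/55 [(4 1 5; -4 0 4)], sign=-1
⇒ 4πI² = 3/11
I = (+1)√(3/11/(4π)) = 0.14731920

0.147319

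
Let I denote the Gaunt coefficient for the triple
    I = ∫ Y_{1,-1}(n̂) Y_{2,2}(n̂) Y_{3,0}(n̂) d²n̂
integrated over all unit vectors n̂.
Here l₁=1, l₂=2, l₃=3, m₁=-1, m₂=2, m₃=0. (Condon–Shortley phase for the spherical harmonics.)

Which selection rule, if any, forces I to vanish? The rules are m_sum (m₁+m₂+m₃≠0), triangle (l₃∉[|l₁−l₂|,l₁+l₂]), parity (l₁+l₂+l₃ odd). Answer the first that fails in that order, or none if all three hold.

azimuthal sum: -1 + 2 + 0 = 1  ✗
1 ≤ 3 ≤ 3 (triangle on l)
L = 1 + 2 + 3 = 6 (even)

m_sum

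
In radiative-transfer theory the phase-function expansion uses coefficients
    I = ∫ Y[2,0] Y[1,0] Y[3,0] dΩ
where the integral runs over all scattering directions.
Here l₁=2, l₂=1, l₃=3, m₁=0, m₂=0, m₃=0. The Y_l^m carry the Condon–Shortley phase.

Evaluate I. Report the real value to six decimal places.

Rules hold: Σm=0, L=6 even, 1≤3≤3.
N = 5·3·7 = 105
Δ = 0!·4!·2!/7! = 1/105
Racah Σ t=0..0: t=0:+1/4 = 1/4
⇒ 3j(2 1 3; 0 0 0)² = 3/35, sgn -1
(m-triple is (0,0,0) — same symbol as above.)
4πI² = N·(3j₀)²·(3jₘ)² = 27/35
I = +1·√(0.771429/4π) = 0.24776670

0.247767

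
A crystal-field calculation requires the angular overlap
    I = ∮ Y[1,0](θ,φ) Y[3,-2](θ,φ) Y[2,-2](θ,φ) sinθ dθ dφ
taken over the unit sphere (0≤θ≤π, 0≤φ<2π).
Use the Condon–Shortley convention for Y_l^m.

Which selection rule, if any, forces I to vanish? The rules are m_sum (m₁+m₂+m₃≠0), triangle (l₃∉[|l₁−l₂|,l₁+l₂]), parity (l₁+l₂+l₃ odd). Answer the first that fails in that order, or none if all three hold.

Σmᵢ = -4  ✗
l₃∈[|l₁−l₂|,l₁+l₂]=[2,4], have l₃=2
Σlᵢ = 6 ⇒ even

m_sum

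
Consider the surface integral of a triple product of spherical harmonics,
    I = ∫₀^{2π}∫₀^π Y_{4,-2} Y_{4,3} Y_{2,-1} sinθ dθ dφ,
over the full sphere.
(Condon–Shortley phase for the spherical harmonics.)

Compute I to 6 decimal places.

-0.187702

Rules hold: Σm=0, L=10 even, 0≤2≤8.
N = 9·9·5 = 405
Δ = 6!·2!·2!/11! = 1/13860
Racah Σ t=2..4: t=2:+1/192 t=3:−1/36 t=4:+1/192 = -5/288
⇒ 3j(4 4 2; 0 0 0)² = 20/693, sgn -1
Racah Σ t=5..6: t=5:−1/240 t=6:+1/1440 = -1/288
⇒ 3j(4 4 2; -2 3 -1)² = 5/132, sgn +1
4πI² = N·(3j₀)²·(3jₘ)² = 375/847
I = -1·√(0.442739/4π) = -0.18770204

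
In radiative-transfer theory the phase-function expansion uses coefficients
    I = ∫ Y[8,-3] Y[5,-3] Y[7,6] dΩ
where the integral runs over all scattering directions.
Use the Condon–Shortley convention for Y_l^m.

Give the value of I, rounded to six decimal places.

-0.144003

m-sum 0 ✓  L=20 even ✓  3≤7≤13 ✓
Π(2lᵢ+1) = 17×11×15 = 2805
triangle coeff Δ(8,5,7) = 1/814773960
Σ_t [1,5]: t=1:−1/87091200 t=2:+1/4976640 t=3:−1/2073600 t=4:+1/4976640 t=5:−1/87091200 = -1/9676800
(3j)²=360/46189 [(8 5 7; 0 0 0)], sign=+1
Σ_t [1,2]: t=1:−1/2612736000 t=2:+1/418037760 = 1/497664000
(3j)²=77/6460 [(8 5 7; -3 -3 6)], sign=-1
⇒ 4πI² = 20790/79781
I = (-1)√(20790/79781/(4π)) = -0.14400334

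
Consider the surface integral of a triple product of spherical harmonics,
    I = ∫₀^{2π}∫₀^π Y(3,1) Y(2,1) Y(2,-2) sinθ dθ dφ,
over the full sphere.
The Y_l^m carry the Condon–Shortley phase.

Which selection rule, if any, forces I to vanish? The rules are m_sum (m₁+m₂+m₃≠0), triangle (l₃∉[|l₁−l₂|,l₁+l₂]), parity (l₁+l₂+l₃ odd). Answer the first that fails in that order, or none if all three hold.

parity

Σmᵢ = 0  ✓
l₃∈[|l₁−l₂|,l₁+l₂]=[1,5], have l₃=2  ✓
Σlᵢ = 7 ⇒ odd  ✗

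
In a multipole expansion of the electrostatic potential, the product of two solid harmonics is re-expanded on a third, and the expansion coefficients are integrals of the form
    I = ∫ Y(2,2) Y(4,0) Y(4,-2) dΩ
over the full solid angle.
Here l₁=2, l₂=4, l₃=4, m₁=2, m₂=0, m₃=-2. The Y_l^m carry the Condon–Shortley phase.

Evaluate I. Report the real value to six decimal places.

Checks pass: Σm=0; 10 even; l₃=4∈[2,6].
(2·2+1)(2·4+1)(2·4+1) = 405
Δ: 2! 2! 6! / 11! → 1/13860
sum: t=0:+1/192 t=1:−1/36 t=2:+1/192 = -5/288
3j²(2 4 4; 0 0 0) = Δ·Π!·Σ² = 20/693  (sign -1)
sum: t=0:+1/192 = 1/192
3j²(2 4 4; 2 0 -2) = Δ·Π!·Σ² = 3/77  (sign +1)
combine: 4πI² = 405·20/693·3/77 = 2700/5929
take √, sign -1: I = -0.19036462

-0.190365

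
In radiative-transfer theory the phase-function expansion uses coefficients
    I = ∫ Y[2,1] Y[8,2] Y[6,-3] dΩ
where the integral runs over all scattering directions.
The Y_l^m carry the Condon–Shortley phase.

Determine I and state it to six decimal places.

0.120013

Rules hold: Σm=0, L=16 even, 6≤6≤10.
N = 5·17·13 = 1105
Δ = 4!·0!·12!/17! = 1/30940
Racah Σ t=2..2: t=2:+1/2073600 = 1/2073600
⇒ 3j(2 8 6; 0 0 0)² = 28/1105, sgn +1
Racah Σ t=1..1: t=1:−1/13063680 = -1/13063680
⇒ 3j(2 8 6; 1 2 -3)² = 10/1547, sgn +1
4πI² = N·(3j₀)²·(3jₘ)² = 40/221
I = +1·√(0.180995/4π) = 0.12001318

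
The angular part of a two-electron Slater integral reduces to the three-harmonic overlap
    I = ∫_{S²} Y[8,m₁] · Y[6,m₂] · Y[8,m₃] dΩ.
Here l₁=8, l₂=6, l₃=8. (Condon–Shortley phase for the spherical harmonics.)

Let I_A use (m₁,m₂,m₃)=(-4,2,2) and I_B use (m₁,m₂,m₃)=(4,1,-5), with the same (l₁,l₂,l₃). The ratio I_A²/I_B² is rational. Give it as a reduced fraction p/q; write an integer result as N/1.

Shared (l₁,l₂,l₃)=(8,6,8): N and (l;000)² cancel in I_A²/I_B².
A: Δ = 6!·10!·6!/23! = 1/13742520792; Racah Σ t=2..6: t=2:+1/125411328000 t=3:−1/1567641600 t=4:+1/185794560 t=5:−1/130636800 t=6:+1/597196800 = -11/8957952000; ⇒ 3j(8 6 8; -4 2 2)² = 308/96577, sgn -1
B: Δ = 6!·10!·6!/23! = 1/13742520792; Racah Σ t=1..4: t=1:−1/2612736000 t=2:+1/464486400 t=3:−1/627056640 t=4:+1/6270566400 = 1/2985984000; ⇒ 3j(8 6 8; 4 1 -5)² = 63/29716, sgn -1
I_A²/I_B² = (308/96577)/(63/29716) = 176/117

176/117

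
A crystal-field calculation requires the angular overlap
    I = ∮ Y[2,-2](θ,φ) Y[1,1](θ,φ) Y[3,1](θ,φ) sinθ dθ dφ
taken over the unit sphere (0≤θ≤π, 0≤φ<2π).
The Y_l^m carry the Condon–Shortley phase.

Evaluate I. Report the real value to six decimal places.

-0.082589

m-sum 0 ✓  L=6 even ✓  1≤3≤3 ✓
Π(2lᵢ+1) = 5×3×7 = 105
triangle coeff Δ(2,1,3) = 1/105
Σ_t [0,0]: t=0:+1/4 = 1/4
(3j)²=3/35 [(2 1 3; 0 0 0)], sign=-1
Σ_t [0,0]: t=0:+1/48 = 1/48
(3j)²=1/105 [(2 1 3; -2 1 1)], sign=+1
⇒ 4πI² = 3/35
I = (-1)√(3/35/(4π)) = -0.08258890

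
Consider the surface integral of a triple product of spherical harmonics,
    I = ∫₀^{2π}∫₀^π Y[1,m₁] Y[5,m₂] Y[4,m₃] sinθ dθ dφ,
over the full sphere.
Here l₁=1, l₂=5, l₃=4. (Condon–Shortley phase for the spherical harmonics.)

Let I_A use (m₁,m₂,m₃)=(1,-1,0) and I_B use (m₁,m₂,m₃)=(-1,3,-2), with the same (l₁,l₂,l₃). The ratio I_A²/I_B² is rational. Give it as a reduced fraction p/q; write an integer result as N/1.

15/28

l's match ⇒ only the (l;m) 3-j factors differ between A and B.
A: triangle coeff Δ(1,5,4) = 1/495; Σ_t [0,0]: t=0:+1/1152 = 1/1152; (3j)²=1/33 [(1 5 4; 1 -1 0)], sign=+1
B: triangle coeff Δ(1,5,4) = 1/495; Σ_t [2,2]: t=2:+1/2880 = 1/2880; (3j)²=28/495 [(1 5 4; -1 3 -2)], sign=+1
I_A²/I_B² = (1/33)/(28/495) = 15/28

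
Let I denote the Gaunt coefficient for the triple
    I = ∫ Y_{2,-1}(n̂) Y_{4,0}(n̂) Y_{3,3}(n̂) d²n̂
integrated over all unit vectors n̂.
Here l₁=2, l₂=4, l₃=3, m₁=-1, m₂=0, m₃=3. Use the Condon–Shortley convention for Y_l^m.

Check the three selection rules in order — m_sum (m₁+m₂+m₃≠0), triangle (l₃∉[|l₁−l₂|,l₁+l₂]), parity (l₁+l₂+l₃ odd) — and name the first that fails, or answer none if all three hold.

m_sum

azimuthal sum: -1 + 0 + 3 = 2  ✗
2 ≤ 3 ≤ 6 (triangle on l)
L = 2 + 4 + 3 = 9 (odd)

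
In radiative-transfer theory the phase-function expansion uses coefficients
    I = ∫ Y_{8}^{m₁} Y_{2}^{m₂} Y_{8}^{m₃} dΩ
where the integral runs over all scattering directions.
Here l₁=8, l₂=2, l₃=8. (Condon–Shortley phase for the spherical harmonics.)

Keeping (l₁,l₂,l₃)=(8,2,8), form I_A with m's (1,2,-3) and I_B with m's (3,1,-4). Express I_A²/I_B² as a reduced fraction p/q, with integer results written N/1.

11/7

Same 8,2,8: normalisation and zero-m 3j drop out of the ratio.
A: Δ: 2! 14! 2! / 19! → 1/348840; sum: t=2:+1/174182400 = 1/174182400; 3j²(8 2 8; 1 2 -3) = Δ·Π!·Σ² = 77/3876  (sign -1)
B: Δ: 2! 14! 2! / 19! → 1/348840; sum: t=1:−1/174182400 t=2:+1/479001600 = -1/273715200; 3j²(8 2 8; 3 1 -4) = Δ·Π!·Σ² = 49/3876  (sign -1)
I_A²/I_B² = (77/3876)/(49/3876) = 11/7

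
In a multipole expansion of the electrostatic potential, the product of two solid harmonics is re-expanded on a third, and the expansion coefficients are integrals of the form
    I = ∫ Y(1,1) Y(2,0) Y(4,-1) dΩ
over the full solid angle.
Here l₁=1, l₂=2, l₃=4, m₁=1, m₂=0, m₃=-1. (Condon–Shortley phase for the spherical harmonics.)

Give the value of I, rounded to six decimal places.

|1−2|≤4≤1+2 violated ⇒ I = 0

0.000000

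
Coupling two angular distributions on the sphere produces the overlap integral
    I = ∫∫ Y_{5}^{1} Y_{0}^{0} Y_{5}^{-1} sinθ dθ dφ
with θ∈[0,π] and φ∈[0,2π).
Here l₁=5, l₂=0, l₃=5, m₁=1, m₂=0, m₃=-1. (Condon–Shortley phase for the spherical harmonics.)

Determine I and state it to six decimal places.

-0.282095

m-sum 0 ✓  L=10 even ✓  5≤5≤5 ✓
Π(2lᵢ+1) = 11×1×11 = 121
triangle coeff Δ(5,0,5) = 1/11
Σ_t [0,0]: t=0:+1/14400 = 1/14400
(3j)²=1/11 [(5 0 5; 0 0 0)], sign=-1
Σ_t [0,0]: t=0:+1/17280 = 1/17280
(3j)²=1/11 [(5 0 5; 1 0 -1)], sign=+1
⇒ 4πI² = 1/1
I = (-1)√(1/1/(4π)) = -0.28209479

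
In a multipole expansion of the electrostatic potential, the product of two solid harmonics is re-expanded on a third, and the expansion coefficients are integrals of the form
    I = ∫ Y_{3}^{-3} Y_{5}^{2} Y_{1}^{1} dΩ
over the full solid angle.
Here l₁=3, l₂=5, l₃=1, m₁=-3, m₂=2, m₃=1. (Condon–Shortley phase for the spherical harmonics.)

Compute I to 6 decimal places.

0.000000

|3−5|≤1≤3+5 violated ⇒ I = 0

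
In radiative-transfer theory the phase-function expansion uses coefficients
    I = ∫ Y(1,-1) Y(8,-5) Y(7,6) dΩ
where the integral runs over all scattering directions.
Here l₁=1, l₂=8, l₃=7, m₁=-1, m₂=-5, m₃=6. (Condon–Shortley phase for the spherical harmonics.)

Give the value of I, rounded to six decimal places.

-0.052996

Checks pass: Σm=0; 16 even; l₃=7∈[7,9].
(2·1+1)(2·8+1)(2·7+1) = 765
Δ: 2! 0! 14! / 17! → 1/2040
sum: t=1:−1/25401600 = -1/25401600
3j²(1 8 7; 0 0 0) = Δ·Π!·Σ² = 8/255  (sign +1)
sum: t=2:+1/12454041600 = 1/12454041600
3j²(1 8 7; -1 -5 6) = Δ·Π!·Σ² = 1/680  (sign -1)
combine: 4πI² = 765·8/255·1/680 = 3/85
take √, sign -1: I = -0.05299638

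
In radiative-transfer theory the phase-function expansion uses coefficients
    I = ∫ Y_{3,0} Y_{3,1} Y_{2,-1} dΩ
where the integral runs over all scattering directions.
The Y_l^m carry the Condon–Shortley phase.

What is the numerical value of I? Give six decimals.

m-sum 0 ✓  L=8 even ✓  0≤2≤6 ✓
Π(2lᵢ+1) = 7×7×5 = 245
triangle coeff Δ(3,3,2) = 1/3780
Σ_t [1,3]: t=1:−1/24 t=2:+1/4 t=3:−1/24 = 1/6
(3j)²=4/105 [(3 3 2; 0 0 0)], sign=+1
Σ_t [2,3]: t=2:+1/8 t=3:−1/12 = 1/24
(3j)²=1/210 [(3 3 2; 0 1 -1)], sign=-1
⇒ 4πI² = 2/45
I = (-1)√(2/45/(4π)) = -0.05947080

-0.059471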